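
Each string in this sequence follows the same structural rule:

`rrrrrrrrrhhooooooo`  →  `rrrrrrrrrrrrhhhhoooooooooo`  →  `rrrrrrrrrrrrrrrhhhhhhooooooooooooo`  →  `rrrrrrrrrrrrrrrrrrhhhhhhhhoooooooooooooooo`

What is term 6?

rrrrrrrrrrrrrrrrrrrrrrrrhhhhhhhhhhhhoooooooooooooooooooooo

The n-th term is 3n+3 r's then 2n-2 h's then 3n+1 o's, where the shown terms are n = 2, 3, 4, 5.
For term 6, n = 7, so the run lengths are 24, 12, 22.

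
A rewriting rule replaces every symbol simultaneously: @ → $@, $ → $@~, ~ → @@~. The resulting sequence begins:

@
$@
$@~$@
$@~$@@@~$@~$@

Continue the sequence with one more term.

$@~$@@@~$@~$@$@$@@@~$@~$@@@~$@~$@

φ($@~$@@@~$@~$@) expands symbol-by-symbol to $@~ $@ @@~ $@~ $@ $@ $@ @@~ $@~ $@ @@~ $@~ $@; joining the 13 pieces gives the next term.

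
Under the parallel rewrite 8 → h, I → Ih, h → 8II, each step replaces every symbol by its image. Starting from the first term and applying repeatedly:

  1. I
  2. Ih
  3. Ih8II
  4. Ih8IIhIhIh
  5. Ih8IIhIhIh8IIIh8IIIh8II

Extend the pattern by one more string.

Rewriting the 23 symbols of Ih8IIhIhIh8IIIh8IIIh8II one by one yields Ih 8II h Ih Ih 8II Ih 8II Ih 8II h Ih Ih Ih 8II h Ih Ih Ih 8II h Ih Ih; concatenated:

Ih8IIhIhIh8IIIh8IIIh8IIhIhIhIh8IIhIhIhIh8IIhIhIh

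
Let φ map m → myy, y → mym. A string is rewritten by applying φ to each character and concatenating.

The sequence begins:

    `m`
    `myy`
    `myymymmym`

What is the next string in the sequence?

Rewriting each symbol of myymymmym: m→myy, y→mym, y→mym, m→myy, y→mym, m→myy, m→myy, y→mym, m→myy, which concatenates to myy mym mym myy mym myy myy mym myy.

myymymmymmyymymmyymyymymmyy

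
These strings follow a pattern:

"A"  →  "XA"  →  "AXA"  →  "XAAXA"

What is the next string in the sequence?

From term 3 onward, concatenate the second-to-last term with the last: A·XA = AXA, XA·AXA = XAAXA, …
So term 5 is AXA·XAAXA.

AXAXAAXA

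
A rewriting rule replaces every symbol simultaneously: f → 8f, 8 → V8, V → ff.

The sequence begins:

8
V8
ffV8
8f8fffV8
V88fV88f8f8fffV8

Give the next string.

ffV8V88fffV8V88fV88fV88f8f8fffV8

φ(V88fV88f8f8fffV8) expands symbol-by-symbol to ff V8 V8 8f ff V8 V8 8f V8 8f V8 8f 8f 8f ff V8; joining the 16 pieces gives the next term.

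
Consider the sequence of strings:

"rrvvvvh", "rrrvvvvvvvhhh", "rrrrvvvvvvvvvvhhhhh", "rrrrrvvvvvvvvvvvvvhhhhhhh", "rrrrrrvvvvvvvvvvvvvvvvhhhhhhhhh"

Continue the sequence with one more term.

Each string has the form r^{n+1} v^{3n+1} h^{2n-1} (n = 1, 2, …).
At n = 6 the blocks have lengths 7, 19, 11.

rrrrrrrvvvvvvvvvvvvvvvvvvvhhhhhhhhhhh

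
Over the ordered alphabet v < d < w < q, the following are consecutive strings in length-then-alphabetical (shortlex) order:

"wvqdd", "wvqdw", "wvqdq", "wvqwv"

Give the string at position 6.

Continuing the enumeration 2 steps past wvqwv: wvqwv → wvqwd → (answer).

wvqww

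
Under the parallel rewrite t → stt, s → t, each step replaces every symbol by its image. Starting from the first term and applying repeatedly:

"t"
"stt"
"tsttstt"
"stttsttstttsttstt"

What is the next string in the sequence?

Rewriting the 17 symbols of stttsttstttsttstt one by one yields t stt stt stt t stt stt t stt stt stt t stt stt t stt stt; concatenated:

tsttsttstttsttstttsttsttstttsttstttsttstt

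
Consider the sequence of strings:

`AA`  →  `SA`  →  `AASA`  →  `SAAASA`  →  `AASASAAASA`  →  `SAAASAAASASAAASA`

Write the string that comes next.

AASASAAASASAAASAAASASAAASA

From term 3 onward, concatenate the second-to-last term with the last: AA·SA = AASA, SA·AASA = SAAASA, …
The next term joins AASASAAASA and SAAASAAASASAAASA.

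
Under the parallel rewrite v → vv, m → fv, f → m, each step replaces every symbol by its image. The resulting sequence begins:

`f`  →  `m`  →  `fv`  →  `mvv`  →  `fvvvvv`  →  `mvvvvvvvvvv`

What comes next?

fvvvvvvvvvvvvvvvvvvvvv

Apply φ to mvvvvvvvvvv symbol by symbol: m→fv, v→vv, v→vv, v→vv, v→vv, v→vv, v→vv, v→vv, v→vv, v→vv, v→vv; joined: fv vv vv vv vv vv vv vv vv vv vv.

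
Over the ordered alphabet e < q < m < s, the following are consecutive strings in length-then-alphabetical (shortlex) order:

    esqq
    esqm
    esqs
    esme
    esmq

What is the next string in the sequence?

esmm

The successor of esmq increments the rightmost position that isn't already s and resets every position after it to e.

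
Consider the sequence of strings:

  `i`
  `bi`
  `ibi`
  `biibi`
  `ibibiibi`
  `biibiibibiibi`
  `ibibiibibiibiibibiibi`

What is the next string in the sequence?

From term 3 onward, concatenate the second-to-last term with the last: i·bi = ibi, bi·ibi = biibi, …
So term 8 is biibiibibiibi·ibibiibibiibiibibiibi.

biibiibibiibiibibiibibiibiibibiibi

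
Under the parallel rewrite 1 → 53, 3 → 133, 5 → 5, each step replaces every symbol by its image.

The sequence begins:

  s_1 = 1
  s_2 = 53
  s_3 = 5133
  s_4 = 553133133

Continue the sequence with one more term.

551335313313353133133

Rewriting each symbol of 553133133: 5→5, 5→5, 3→133, 1→53, 3→133, 3→133, 1→53, 3→133, 3→133, which concatenates to 5 5 133 53 133 133 53 133 133.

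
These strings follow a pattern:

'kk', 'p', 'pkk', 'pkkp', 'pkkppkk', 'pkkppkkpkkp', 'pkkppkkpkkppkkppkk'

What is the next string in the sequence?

pkkppkkpkkppkkppkkpkkppkkpkkp

From term 3 onward, concatenate the last term with the second-to-last: p·kk = pkk, pkk·p = pkkp, …
So term 8 is pkkppkkpkkppkkppkk·pkkppkkpkkp.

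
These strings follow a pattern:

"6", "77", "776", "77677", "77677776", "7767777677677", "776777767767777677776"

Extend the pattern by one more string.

7767777677677776777767767777677677

Each term (from the third on) is the previous term followed by the one before it: term 3 = 77·6 = 776.
So term 8 is 776777767767777677776·7767777677677.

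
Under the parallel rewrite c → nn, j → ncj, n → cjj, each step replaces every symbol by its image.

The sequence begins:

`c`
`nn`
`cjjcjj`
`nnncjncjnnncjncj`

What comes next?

cjjcjjcjjnnncjcjjnnncjcjjcjjcjjnnncjcjjnnncj

φ(nnncjncjnnncjncj) expands symbol-by-symbol to cjj cjj cjj nn ncj cjj nn ncj cjj cjj cjj nn ncj cjj nn ncj; joining the 16 pieces gives the next term.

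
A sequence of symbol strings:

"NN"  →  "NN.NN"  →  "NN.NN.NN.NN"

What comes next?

s(k+1) = s(k)·.·s(k) — each term doubles the last with '.' between the halves.
Doubling NN.NN.NN.NN with '.' between the halves:

NN.NN.NN.NN.NN.NN.NN.NN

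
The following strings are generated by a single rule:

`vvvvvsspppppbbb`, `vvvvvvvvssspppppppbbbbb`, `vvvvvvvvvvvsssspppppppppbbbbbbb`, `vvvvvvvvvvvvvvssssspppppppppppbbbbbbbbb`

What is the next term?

vvvvvvvvvvvvvvvvvsssssspppppppppppppbbbbbbbbbbb

The n-th term is 3n-1 v's then n s's then 2n+1 p's then 2n-1 b's, where the shown terms are n = 2, 3, 4, 5.
For the next term, n = 6, so the run lengths are 17, 6, 13, 11.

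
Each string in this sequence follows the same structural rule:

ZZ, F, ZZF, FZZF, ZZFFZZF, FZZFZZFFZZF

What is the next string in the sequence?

ZZFFZZFFZZFZZFFZZF

From term 3 onward, concatenate the second-to-last term with the last: ZZ·F = ZZF, F·ZZF = FZZF, …
Continuing: ZZFFZZF · FZZFZZFFZZF gives term 7.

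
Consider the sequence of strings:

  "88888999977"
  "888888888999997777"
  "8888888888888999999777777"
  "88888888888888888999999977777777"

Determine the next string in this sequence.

888888888888888888888999999997777777777

The n-th term is 4n+1 8's then n+3 9's then 2n 7's (n = 1, 2, …).
At n = 5 the blocks have lengths 21, 8, 10.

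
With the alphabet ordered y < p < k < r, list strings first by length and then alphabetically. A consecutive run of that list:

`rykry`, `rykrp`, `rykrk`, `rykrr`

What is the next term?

The successor of rykrr increments the rightmost position that isn't already r and resets every position after it to y.

ryryy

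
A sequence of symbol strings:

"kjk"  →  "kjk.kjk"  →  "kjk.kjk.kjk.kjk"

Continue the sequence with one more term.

Every step duplicates the string with '.' between the halves.
Doubling kjk.kjk.kjk.kjk with '.' between the halves:

kjk.kjk.kjk.kjk.kjk.kjk.kjk.kjk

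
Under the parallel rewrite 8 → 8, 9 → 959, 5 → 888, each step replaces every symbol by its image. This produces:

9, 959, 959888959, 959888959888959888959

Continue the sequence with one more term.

Rewriting the 21 symbols of 959888959888959888959 one by one yields 959 888 959 8 8 8 959 888 959 8 8 8 959 888 959 8 8 8 959 888 959; concatenated:

959888959888959888959888959888959888959888959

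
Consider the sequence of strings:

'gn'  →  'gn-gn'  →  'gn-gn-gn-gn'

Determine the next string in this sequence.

Every step duplicates the string with '-' between the halves.
One more doubling of gn-gn-gn-gn gives the answer.

gn-gn-gn-gn-gn-gn-gn-gn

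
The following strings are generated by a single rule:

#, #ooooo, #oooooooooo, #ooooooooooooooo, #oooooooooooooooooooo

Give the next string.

The strings grow by a fixed suffix ooooo each time.
Applying this once more to #oooooooooooooooooooo:

#ooooooooooooooooooooooooo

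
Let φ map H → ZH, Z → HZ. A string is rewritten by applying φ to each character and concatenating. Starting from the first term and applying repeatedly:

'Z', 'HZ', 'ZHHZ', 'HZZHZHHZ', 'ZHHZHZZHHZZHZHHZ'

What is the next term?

HZZHZHHZZHHZHZZHZHHZHZZHHZZHZHHZ

φ(ZHHZHZZHHZZHZHHZ) expands symbol-by-symbol to HZ ZH ZH HZ ZH HZ HZ ZH ZH HZ HZ ZH HZ ZH ZH HZ; joining the 16 pieces gives the next term.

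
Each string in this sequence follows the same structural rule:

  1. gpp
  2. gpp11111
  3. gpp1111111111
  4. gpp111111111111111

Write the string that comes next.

gpp11111111111111111111

Every step adds 11111 to the end: s(k+1) = s(k)·11111.
One more step from gpp111111111111111 gives the answer.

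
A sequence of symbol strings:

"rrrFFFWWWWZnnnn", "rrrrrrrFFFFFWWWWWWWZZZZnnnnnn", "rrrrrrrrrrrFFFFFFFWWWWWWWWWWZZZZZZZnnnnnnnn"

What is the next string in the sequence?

Each string has the form r^{4n-1} F^{2n+1} W^{3n+1} Z^{3n-2} n^{2n+2} (n = 1, 2, …).
For the next term, n = 4, so the run lengths are 15, 9, 13, 10, 10.

rrrrrrrrrrrrrrrFFFFFFFFFWWWWWWWWWWWWWZZZZZZZZZZnnnnnnnnnn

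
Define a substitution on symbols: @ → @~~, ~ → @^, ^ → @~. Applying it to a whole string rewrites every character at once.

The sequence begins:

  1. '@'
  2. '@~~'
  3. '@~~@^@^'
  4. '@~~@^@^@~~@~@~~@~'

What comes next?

Rewriting the 17 symbols of @~~@^@^@~~@~@~~@~ one by one yields @~~ @^ @^ @~~ @~ @~~ @~ @~~ @^ @^ @~~ @^ @~~ @^ @^ @~~ @^; concatenated:

@~~@^@^@~~@~@~~@~@~~@^@^@~~@^@~~@^@^@~~@^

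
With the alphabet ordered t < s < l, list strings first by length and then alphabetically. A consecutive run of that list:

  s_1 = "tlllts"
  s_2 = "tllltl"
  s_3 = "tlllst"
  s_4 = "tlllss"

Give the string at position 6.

Advancing 2 positions from tlllss through tlllss → tlllsl reaches term 6.

tllllt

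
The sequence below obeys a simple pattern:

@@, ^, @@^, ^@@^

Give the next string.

@@^^@@^

From term 3 onward, concatenate the second-to-last term with the last: @@·^ = @@^, ^·@@^ = ^@@^, …
Continuing: @@^ · ^@@^ gives term 5.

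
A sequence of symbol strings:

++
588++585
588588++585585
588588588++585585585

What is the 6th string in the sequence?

588588588588588++585585585585585

Every step adds 588 to the front and 585 to the end of the previous string.
From 588588588++585585585, 2 further steps: 588588588++585585585 → 588588588588++585585585585 → (answer).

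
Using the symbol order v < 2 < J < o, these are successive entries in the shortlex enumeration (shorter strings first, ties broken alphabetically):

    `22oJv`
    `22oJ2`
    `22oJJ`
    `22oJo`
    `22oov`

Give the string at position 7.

22ooJ

Advancing 2 positions from 22oov through 22oov → 22oo2 reaches term 7.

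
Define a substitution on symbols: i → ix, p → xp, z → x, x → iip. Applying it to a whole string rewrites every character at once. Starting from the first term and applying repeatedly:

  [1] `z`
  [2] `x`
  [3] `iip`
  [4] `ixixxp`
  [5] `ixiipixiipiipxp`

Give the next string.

ixiipixixxpixiipixixxpixixxpiipxp

Applying the rule to each of the 15 symbols of ixiipixiipiipxp gives the pieces ix iip ix ix xp ix iip ix ix xp ix ix xp iip xp, which concatenate to the answer.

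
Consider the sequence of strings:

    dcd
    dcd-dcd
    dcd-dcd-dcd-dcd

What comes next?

Every step duplicates the string with '-' between the halves.
So the next term is two copies of dcd-dcd-dcd-dcd with '-' between the halves.

dcd-dcd-dcd-dcd-dcd-dcd-dcd-dcd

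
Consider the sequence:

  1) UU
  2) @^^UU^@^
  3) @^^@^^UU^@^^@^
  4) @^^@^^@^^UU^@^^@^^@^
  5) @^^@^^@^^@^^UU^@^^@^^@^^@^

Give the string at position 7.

@^^@^^@^^@^^@^^@^^UU^@^^@^^@^^@^^@^^@^

Every step adds @^^ to the front and ^@^ to the end of the previous string.
From @^^@^^@^^@^^UU^@^^@^^@^^@^, 2 further steps: @^^@^^@^^@^^UU^@^^@^^@^^@^ → @^^@^^@^^@^^@^^UU^@^^@^^@^^@^^@^ → (answer).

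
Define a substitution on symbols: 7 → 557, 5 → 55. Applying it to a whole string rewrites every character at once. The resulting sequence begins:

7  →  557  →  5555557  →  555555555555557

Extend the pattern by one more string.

Rewriting the 15 symbols of 555555555555557 one by one yields 55 55 55 55 55 55 55 55 55 55 55 55 55 55 557; concatenated:

5555555555555555555555555555557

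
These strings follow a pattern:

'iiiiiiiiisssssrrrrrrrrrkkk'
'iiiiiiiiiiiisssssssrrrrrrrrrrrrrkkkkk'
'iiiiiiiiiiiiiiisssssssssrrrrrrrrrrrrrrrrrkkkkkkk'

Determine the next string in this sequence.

Reading off run lengths: i runs 9, 12, 15; s runs 5, 7, 9; r runs 9, 13, 17; k runs 3, 5, 7 — each is linear in n, where the shown terms are n = 2, 3, 4.
At n = 5 the blocks have lengths 18, 11, 21, 9.

iiiiiiiiiiiiiiiiiisssssssssssrrrrrrrrrrrrrrrrrrrrrkkkkkkkkk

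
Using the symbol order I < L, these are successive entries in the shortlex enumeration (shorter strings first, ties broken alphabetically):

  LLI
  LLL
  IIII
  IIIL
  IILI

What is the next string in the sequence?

IILL

Find the rightmost character of IILI below L, bump it to the next letter, and reset everything to its right to I.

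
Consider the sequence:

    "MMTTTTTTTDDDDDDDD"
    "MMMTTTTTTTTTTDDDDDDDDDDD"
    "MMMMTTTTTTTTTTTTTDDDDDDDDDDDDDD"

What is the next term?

Each string has the form M^{n-1} T^{3n-2} D^{3n-1}, where the shown terms are n = 3, 4, 5.
At n = 6 the blocks have lengths 5, 16, 17.

MMMMMTTTTTTTTTTTTTTTTDDDDDDDDDDDDDDDDD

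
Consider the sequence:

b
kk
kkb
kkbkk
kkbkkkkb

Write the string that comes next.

Each term (from the third on) is the previous term followed by the one before it: term 3 = kk·b = kkb.
The next term joins kkbkkkkb and kkbkk.

kkbkkkkbkkbkk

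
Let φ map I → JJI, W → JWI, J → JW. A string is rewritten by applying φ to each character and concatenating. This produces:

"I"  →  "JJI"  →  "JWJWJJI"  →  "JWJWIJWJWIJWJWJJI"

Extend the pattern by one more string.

JWJWIJWJWIJJIJWJWIJWJWIJJIJWJWIJWJWIJWJWJJI

φ(JWJWIJWJWIJWJWJJI) expands symbol-by-symbol to JW JWI JW JWI JJI JW JWI JW JWI JJI JW JWI JW JWI JW JW JJI; joining the 17 pieces gives the next term.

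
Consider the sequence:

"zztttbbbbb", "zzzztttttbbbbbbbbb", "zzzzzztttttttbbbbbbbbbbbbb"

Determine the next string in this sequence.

Each string has the form z^{2n} t^{2n+1} b^{4n+1} (n = 1, 2, …).
For the next term, n = 4, so the run lengths are 8, 9, 17.

zzzzzzzztttttttttbbbbbbbbbbbbbbbbb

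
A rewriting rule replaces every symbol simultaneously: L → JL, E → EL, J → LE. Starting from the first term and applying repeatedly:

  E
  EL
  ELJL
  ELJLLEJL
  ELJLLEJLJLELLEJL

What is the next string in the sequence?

Applying the rule to each of the 16 symbols of ELJLLEJLJLELLEJL gives the pieces EL JL LE JL JL EL LE JL LE JL EL JL JL EL LE JL, which concatenate to the answer.

ELJLLEJLJLELLEJLLEJLELJLJLELLEJL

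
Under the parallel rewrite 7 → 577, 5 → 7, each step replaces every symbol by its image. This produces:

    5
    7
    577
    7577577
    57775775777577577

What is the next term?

75775775777577577757757757775775777577577

φ(57775775777577577) expands symbol-by-symbol to 7 577 577 577 7 577 577 7 577 577 577 7 577 577 7 577 577; joining the 17 pieces gives the next term.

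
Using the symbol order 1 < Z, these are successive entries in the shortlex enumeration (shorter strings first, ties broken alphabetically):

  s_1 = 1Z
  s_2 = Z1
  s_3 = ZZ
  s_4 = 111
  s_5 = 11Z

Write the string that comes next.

1Z1

The successor of 11Z increments the rightmost position that isn't already Z and resets every position after it to 1.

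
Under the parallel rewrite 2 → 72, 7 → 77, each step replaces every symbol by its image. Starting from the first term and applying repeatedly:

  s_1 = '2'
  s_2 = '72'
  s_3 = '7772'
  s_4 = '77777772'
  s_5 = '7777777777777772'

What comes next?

φ(7777777777777772) expands symbol-by-symbol to 77 77 77 77 77 77 77 77 77 77 77 77 77 77 77 72; joining the 16 pieces gives the next term.

77777777777777777777777777777772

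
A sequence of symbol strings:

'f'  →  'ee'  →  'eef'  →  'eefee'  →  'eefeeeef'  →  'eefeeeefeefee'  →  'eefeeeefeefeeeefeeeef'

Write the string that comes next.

From term 3 onward, concatenate the last term with the second-to-last: ee·f = eef, eef·ee = eefee, …
The next term joins eefeeeefeefeeeefeeeef and eefeeeefeefee.

eefeeeefeefeeeefeeeefeefeeeefeefee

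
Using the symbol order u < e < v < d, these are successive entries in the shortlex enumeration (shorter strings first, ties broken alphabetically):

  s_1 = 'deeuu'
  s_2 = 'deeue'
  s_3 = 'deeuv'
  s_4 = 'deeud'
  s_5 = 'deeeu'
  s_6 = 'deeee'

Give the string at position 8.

Stepping forward 2 times from deeee: deeee → deeev, then the target.

deeed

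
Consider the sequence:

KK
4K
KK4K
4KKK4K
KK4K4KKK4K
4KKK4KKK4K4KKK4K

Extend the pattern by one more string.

KK4K4KKK4K4KKK4KKK4K4KKK4K

This is a Fibonacci-style word recurrence s(k) = s(k−2)·s(k−1): e.g. KK·4K = KK4K.
So term 7 is KK4K4KKK4K·4KKK4KKK4K4KKK4K.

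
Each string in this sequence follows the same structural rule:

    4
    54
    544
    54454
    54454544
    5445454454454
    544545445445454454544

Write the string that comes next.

5445454454454544545445445454454454

This is a Fibonacci-style word recurrence s(k) = s(k−1)·s(k−2): e.g. 54·4 = 544.
Continuing: 544545445445454454544 · 5445454454454 gives term 8.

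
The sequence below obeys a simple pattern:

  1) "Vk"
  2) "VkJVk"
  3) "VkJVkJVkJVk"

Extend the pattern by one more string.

Each string is two copies of the previous one joined by 'J'.
One more doubling of VkJVkJVkJVk gives the answer.

VkJVkJVkJVkJVkJVkJVkJVk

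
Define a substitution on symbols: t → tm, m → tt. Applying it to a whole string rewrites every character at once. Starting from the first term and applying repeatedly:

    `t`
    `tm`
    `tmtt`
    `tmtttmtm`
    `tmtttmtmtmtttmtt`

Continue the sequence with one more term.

Rewriting the 16 symbols of tmtttmtmtmtttmtt one by one yields tm tt tm tm tm tt tm tt tm tt tm tm tm tt tm tm; concatenated:

tmtttmtmtmtttmtttmtttmtmtmtttmtm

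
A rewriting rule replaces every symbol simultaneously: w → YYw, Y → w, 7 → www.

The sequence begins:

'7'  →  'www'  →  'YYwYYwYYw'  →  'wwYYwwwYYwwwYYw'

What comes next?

YYwYYwwwYYwYYwYYwwwYYwYYwYYwwwYYw

φ(wwYYwwwYYwwwYYw) expands symbol-by-symbol to YYw YYw w w YYw YYw YYw w w YYw YYw YYw w w YYw; joining the 15 pieces gives the next term.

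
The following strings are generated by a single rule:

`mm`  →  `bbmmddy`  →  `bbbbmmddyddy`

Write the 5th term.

Each term wraps the previous one in bb on the left and ddy on the right.
From bbbbmmddyddy, 2 further steps: bbbbmmddyddy → bbbbbbmmddyddyddy → (answer).

bbbbbbbbmmddyddyddyddy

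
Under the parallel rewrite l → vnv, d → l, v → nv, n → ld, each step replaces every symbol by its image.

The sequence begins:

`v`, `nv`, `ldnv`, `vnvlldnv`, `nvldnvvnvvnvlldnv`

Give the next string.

Rewriting the 17 symbols of nvldnvvnvvnvlldnv one by one yields ld nv vnv l ld nv nv ld nv nv ld nv vnv vnv l ld nv; concatenated:

ldnvvnvlldnvnvldnvnvldnvvnvvnvlldnv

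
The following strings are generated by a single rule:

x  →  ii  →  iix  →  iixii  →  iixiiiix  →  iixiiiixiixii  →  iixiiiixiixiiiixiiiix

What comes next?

From term 3 onward, concatenate the last term with the second-to-last: ii·x = iix, iix·ii = iixii, …
So term 8 is iixiiiixiixiiiixiiiix·iixiiiixiixii.

iixiiiixiixiiiixiiiixiixiiiixiixii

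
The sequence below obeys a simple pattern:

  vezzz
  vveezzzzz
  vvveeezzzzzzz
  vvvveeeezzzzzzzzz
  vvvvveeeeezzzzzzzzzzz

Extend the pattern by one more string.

Term n consists of n v's, followed by n e's, followed by 2n+1 z's (n = 1, 2, …).
Setting n = 6 gives 6, 6, 13 characters in each block.

vvvvvveeeeeezzzzzzzzzzzzz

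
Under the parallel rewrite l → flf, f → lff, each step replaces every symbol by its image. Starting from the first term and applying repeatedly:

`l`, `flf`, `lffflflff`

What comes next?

flflfflfflffflflffflflfflff

Rewriting each symbol of lffflflff: l→flf, f→lff, f→lff, f→lff, l→flf, f→lff, l→flf, f→lff, f→lff, which concatenates to flf lff lff lff flf lff flf lff lff.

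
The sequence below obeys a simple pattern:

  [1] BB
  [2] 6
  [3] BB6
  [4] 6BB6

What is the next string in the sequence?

BB66BB6

Each term (from the third on) is the two preceding terms concatenated in order: term 3 = BB·6 = BB6.
Continuing: BB6 · 6BB6 gives term 5.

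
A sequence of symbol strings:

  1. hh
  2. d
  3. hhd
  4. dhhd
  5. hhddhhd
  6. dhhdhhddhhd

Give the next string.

Each term (from the third on) is the two preceding terms concatenated in order: term 3 = hh·d = hhd.
So term 7 is hhddhhd·dhhdhhddhhd.

hhddhhddhhdhhddhhd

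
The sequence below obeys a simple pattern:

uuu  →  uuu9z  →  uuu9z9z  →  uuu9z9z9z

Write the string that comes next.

The strings grow by a fixed suffix 9z each time.
Applying this once more to uuu9z9z9z:

uuu9z9z9z9z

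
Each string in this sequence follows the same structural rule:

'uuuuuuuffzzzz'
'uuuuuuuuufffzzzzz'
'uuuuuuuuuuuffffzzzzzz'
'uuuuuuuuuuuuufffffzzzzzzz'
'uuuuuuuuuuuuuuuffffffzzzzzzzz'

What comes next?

Each string has the form u^{2n+3} f^{n} z^{n+2}, where the shown terms are n = 2, 3, 4, 5, 6.
For the next term, n = 7, so the run lengths are 17, 7, 9.

uuuuuuuuuuuuuuuuufffffffzzzzzzzzz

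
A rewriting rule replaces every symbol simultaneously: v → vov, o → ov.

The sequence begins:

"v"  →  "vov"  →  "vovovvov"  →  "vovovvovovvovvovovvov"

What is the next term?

Rewriting the 21 symbols of vovovvovovvovvovovvov one by one yields vov ov vov ov vov vov ov vov ov vov vov ov vov vov ov vov ov vov vov ov vov; concatenated:

vovovvovovvovvovovvovovvovvovovvovvovovvovovvovvovovvov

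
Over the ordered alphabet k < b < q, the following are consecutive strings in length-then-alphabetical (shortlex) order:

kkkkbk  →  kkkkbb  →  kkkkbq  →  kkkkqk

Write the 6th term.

Continuing the enumeration 2 steps past kkkkqk: kkkkqk → kkkkqb → (answer).

kkkkqq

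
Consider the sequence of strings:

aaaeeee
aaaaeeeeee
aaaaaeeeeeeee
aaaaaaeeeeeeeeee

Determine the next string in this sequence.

aaaaaaaeeeeeeeeeeee

The n-th term is n+1 a's then 2n e's, where the shown terms are n = 2, 3, 4, 5.
Setting n = 6 gives 7, 12 characters in each block.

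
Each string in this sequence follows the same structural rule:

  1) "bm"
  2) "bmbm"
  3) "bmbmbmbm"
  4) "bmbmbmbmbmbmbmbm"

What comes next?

Every step duplicates the string.
One more doubling of bmbmbmbmbmbmbmbm gives the answer.

bmbmbmbmbmbmbmbmbmbmbmbmbmbmbmbm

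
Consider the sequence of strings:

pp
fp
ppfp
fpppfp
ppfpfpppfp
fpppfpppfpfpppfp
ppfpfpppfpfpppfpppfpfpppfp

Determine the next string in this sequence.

This is a Fibonacci-style word recurrence s(k) = s(k−2)·s(k−1): e.g. pp·fp = ppfp.
So term 8 is fpppfpppfpfpppfp·ppfpfpppfpfpppfpppfpfpppfp.

fpppfpppfpfpppfpppfpfpppfpfpppfpppfpfpppfp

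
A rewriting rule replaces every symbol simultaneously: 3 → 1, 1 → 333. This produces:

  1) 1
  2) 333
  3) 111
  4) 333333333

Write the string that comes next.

Apply φ to 333333333 symbol by symbol: 3→1, 3→1, 3→1, 3→1, 3→1, 3→1, 3→1, 3→1, 3→1; joined: 1 1 1 1 1 1 1 1 1.

111111111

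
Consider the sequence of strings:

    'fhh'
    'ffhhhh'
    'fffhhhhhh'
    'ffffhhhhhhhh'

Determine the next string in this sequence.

Term n consists of n f's, followed by 2n h's (n = 1, 2, …).
Setting n = 5 gives 5, 10 characters in each block.

fffffhhhhhhhhhh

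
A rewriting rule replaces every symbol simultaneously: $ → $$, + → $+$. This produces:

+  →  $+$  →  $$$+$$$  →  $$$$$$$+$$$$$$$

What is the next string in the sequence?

$$$$$$$$$$$$$$$+$$$$$$$$$$$$$$$

Replace each of the 15 characters of $$$$$$$+$$$$$$$ in place — $$ $$ $$ $$ $$ $$ $$ $+$ $$ $$ $$ $$ $$ $$ $$ — and concatenate.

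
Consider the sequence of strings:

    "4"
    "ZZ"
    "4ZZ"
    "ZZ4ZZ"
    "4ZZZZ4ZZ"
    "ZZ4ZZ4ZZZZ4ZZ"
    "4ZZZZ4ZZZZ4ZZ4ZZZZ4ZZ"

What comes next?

From term 3 onward, concatenate the second-to-last term with the last: 4·ZZ = 4ZZ, ZZ·4ZZ = ZZ4ZZ, …
Continuing: ZZ4ZZ4ZZZZ4ZZ · 4ZZZZ4ZZZZ4ZZ4ZZZZ4ZZ gives term 8.

ZZ4ZZ4ZZZZ4ZZ4ZZZZ4ZZZZ4ZZ4ZZZZ4ZZ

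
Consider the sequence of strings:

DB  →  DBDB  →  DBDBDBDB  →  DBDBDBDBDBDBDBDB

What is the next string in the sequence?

DBDBDBDBDBDBDBDBDBDBDBDBDBDBDBDB

Every step duplicates the string.
So the next term is two copies of DBDBDBDBDBDBDBDB.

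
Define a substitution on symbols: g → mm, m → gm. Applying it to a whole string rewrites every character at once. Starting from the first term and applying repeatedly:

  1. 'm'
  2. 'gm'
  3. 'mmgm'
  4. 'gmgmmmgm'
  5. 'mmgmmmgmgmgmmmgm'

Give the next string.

Replace each of the 16 characters of mmgmmmgmgmgmmmgm in place — gm gm mm gm gm gm mm gm mm gm mm gm gm gm mm gm — and concatenate.

gmgmmmgmgmgmmmgmmmgmmmgmgmgmmmgm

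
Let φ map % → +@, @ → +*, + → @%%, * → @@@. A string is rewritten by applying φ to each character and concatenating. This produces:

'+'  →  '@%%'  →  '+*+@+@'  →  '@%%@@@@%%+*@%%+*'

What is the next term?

φ(@%%@@@@%%+*@%%+*) expands symbol-by-symbol to +* +@ +@ +* +* +* +* +@ +@ @%% @@@ +* +@ +@ @%% @@@; joining the 16 pieces gives the next term.

+*+@+@+*+*+*+*+@+@@%%@@@+*+@+@@%%@@@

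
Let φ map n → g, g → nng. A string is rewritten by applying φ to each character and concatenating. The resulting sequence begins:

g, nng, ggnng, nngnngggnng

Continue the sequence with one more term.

Rewriting each symbol of nngnngggnng: n→g, n→g, g→nng, n→g, n→g, g→nng, g→nng, g→nng, n→g, n→g, g→nng, which concatenates to g g nng g g nng nng nng g g nng.

ggnngggnngnngnngggnng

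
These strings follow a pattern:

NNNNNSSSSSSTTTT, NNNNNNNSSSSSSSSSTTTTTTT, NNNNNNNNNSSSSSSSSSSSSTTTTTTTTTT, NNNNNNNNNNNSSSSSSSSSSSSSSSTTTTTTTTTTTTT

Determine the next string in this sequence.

NNNNNNNNNNNNNSSSSSSSSSSSSSSSSSSTTTTTTTTTTTTTTTT

Reading off run lengths: N runs 5, 7, 9, 11; S runs 6, 9, 12, 15; T runs 4, 7, 10, 13 — each is linear in n (n = 1, 2, …).
At n = 5 the blocks have lengths 13, 18, 16.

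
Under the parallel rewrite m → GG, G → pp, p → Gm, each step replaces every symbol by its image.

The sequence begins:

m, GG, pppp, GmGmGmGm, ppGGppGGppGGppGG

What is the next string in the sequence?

Applying the rule to each of the 16 symbols of ppGGppGGppGGppGG gives the pieces Gm Gm pp pp Gm Gm pp pp Gm Gm pp pp Gm Gm pp pp, which concatenate to the answer.

GmGmppppGmGmppppGmGmppppGmGmpppp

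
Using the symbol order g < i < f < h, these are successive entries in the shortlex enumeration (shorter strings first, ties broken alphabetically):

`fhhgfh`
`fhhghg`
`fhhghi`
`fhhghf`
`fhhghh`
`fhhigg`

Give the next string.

Find the rightmost character of fhhigg below h, bump it to the next letter, and reset everything to its right to g.

fhhigi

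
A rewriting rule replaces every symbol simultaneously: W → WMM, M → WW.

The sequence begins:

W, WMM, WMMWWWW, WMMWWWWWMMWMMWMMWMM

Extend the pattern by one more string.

Applying the rule to each of the 19 symbols of WMMWWWWWMMWMMWMMWMM gives the pieces WMM WW WW WMM WMM WMM WMM WMM WW WW WMM WW WW WMM WW WW WMM WW WW, which concatenate to the answer.

WMMWWWWWMMWMMWMMWMMWMMWWWWWMMWWWWWMMWWWWWMMWWWW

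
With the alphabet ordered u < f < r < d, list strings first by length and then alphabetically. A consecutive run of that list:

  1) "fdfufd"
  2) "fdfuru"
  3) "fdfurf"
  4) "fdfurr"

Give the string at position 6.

fdfudu

Stepping forward 2 times from fdfurr: fdfurr → fdfurd, then the target.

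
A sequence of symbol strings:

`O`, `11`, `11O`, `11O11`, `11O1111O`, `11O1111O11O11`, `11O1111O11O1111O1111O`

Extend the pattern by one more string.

Each term (from the third on) is the previous term followed by the one before it: term 3 = 11·O = 11O.
Continuing: 11O1111O11O1111O1111O · 11O1111O11O11 gives term 8.

11O1111O11O1111O1111O11O1111O11O11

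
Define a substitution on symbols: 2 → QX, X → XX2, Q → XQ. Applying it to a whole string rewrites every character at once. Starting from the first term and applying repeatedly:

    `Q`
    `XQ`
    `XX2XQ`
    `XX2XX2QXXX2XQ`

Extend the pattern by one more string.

XX2XX2QXXX2XX2QXXQXX2XX2XX2QXXX2XQ

φ(XX2XX2QXXX2XQ) expands symbol-by-symbol to XX2 XX2 QX XX2 XX2 QX XQ XX2 XX2 XX2 QX XX2 XQ; joining the 13 pieces gives the next term.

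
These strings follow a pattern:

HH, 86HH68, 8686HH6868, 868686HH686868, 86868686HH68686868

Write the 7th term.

868686868686HH686868686868

Each term wraps the previous one in 86 on the left and 68 on the right.
From 86868686HH68686868, 2 further steps: 86868686HH68686868 → 8686868686HH6868686868 → (answer).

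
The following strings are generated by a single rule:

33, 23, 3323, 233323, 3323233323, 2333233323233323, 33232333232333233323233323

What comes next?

233323332323332333232333232333233323233323

Each term (from the third on) is the two preceding terms concatenated in order: term 3 = 33·23 = 3323.
So term 8 is 2333233323233323·33232333232333233323233323.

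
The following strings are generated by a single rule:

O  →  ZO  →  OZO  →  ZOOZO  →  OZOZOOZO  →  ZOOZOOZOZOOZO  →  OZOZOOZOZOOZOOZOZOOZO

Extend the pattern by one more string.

ZOOZOOZOZOOZOOZOZOOZOZOOZOOZOZOOZO

This is a Fibonacci-style word recurrence s(k) = s(k−2)·s(k−1): e.g. O·ZO = OZO.
So term 8 is ZOOZOOZOZOOZO·OZOZOOZOZOOZOOZOZOOZO.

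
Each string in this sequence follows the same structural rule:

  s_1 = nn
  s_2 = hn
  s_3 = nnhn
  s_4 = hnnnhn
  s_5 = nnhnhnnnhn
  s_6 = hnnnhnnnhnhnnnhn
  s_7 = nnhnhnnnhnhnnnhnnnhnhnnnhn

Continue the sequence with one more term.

hnnnhnnnhnhnnnhnnnhnhnnnhnhnnnhnnnhnhnnnhn

This is a Fibonacci-style word recurrence s(k) = s(k−2)·s(k−1): e.g. nn·hn = nnhn.
The next term joins hnnnhnnnhnhnnnhn and nnhnhnnnhnhnnnhnnnhnhnnnhn.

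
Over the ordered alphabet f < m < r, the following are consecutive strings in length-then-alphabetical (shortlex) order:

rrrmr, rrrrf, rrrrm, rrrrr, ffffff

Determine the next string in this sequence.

Find the rightmost character of ffffff below r, bump it to the next letter, and reset everything to its right to f.

fffffm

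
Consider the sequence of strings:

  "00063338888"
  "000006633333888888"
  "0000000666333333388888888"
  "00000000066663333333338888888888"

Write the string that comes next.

000000000006666633333333333888888888888

Reading off run lengths: 0 runs 3, 5, 7, 9; 6 runs 1, 2, 3, 4; 3 runs 3, 5, 7, 9; 8 runs 4, 6, 8, 10 — each is linear in n (n = 1, 2, …).
For the next term, n = 5, so the run lengths are 11, 5, 11, 12.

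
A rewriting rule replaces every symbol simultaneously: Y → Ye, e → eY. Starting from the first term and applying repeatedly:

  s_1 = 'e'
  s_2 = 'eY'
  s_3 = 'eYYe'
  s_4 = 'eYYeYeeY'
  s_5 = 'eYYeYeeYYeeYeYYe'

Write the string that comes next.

Replace each of the 16 characters of eYYeYeeYYeeYeYYe in place — eY Ye Ye eY Ye eY eY Ye Ye eY eY Ye eY Ye Ye eY — and concatenate.

eYYeYeeYYeeYeYYeYeeYeYYeeYYeYeeY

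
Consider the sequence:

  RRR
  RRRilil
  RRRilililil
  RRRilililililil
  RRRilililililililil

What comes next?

Every step adds ilil to the end: s(k+1) = s(k)·ilil.
So the next term is RRRilililililililil·ilil.

RRRilililililililililil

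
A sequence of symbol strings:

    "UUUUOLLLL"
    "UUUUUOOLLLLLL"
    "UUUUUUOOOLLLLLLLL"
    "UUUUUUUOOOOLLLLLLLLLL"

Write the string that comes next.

Reading off run lengths: U runs 4, 5, 6, 7; O runs 1, 2, 3, 4; L runs 4, 6, 8, 10 — each is linear in n, where the shown terms are n = 2, 3, 4, 5.
Setting n = 6 gives 8, 5, 12 characters in each block.

UUUUUUUUOOOOOLLLLLLLLLLLL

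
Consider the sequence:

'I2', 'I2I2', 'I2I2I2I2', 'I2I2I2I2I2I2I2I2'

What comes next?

Each string is two copies of the previous one concatenated.
Doubling I2I2I2I2I2I2I2I2:

I2I2I2I2I2I2I2I2I2I2I2I2I2I2I2I2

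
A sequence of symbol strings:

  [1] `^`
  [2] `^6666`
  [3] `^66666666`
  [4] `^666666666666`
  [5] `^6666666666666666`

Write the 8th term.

Every step adds 6666 to the end: s(k+1) = s(k)·6666.
From ^6666666666666666, 3 further steps: ^6666666666666666 → ^66666666666666666666 → ^666666666666666666666666 → (answer).

^6666666666666666666666666666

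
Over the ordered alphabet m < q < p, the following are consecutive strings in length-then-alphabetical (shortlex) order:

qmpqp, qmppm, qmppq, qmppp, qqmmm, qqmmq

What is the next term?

Treat qqmmq as a base-3 numeral over the given alphabet and add one, carrying through any trailing p's.

qqmmp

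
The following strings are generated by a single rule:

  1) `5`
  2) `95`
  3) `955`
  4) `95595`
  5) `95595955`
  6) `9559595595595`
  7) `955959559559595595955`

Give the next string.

From term 3 onward, concatenate the last term with the second-to-last: 95·5 = 955, 955·95 = 95595, …
Continuing: 955959559559595595955 · 9559595595595 gives term 8.

9559595595595955959559559595595595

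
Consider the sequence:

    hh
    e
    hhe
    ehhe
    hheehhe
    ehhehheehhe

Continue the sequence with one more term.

hheehheehhehheehhe

From term 3 onward, concatenate the second-to-last term with the last: hh·e = hhe, e·hhe = ehhe, …
The next term joins hheehhe and ehhehheehhe.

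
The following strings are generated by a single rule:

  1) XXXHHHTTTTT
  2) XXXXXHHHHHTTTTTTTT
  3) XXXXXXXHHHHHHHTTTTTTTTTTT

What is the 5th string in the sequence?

The n-th term is 2n+1 X's then 2n+1 H's then 3n+2 T's (n = 1, 2, …).
At n = 5 the blocks have lengths 11, 11, 17.

XXXXXXXXXXXHHHHHHHHHHHTTTTTTTTTTTTTTTTT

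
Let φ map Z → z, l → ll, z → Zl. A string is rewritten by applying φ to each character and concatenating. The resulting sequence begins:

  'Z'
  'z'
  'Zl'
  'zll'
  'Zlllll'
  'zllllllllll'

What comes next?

Zlllllllllllllllllllll

Apply φ to zllllllllll symbol by symbol: z→Zl, l→ll, l→ll, l→ll, l→ll, l→ll, l→ll, l→ll, l→ll, l→ll, l→ll; joined: Zl ll ll ll ll ll ll ll ll ll ll.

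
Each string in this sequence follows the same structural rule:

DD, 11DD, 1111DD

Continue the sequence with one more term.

The strings grow by a fixed prefix 11 each time.
So the next term is 11·1111DD.

111111DD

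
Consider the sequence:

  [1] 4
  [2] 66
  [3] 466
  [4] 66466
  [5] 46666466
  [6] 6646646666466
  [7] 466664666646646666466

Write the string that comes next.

From term 3 onward, concatenate the second-to-last term with the last: 4·66 = 466, 66·466 = 66466, …
Continuing: 6646646666466 · 466664666646646666466 gives term 8.

6646646666466466664666646646666466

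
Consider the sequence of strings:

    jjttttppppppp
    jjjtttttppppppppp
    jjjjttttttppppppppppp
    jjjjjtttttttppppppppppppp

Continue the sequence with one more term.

jjjjjjttttttttppppppppppppppp

Reading off run lengths: j runs 2, 3, 4, 5; t runs 4, 5, 6, 7; p runs 7, 9, 11, 13 — each is linear in n, where the shown terms are n = 3, 4, 5, 6.
At n = 7 the blocks have lengths 6, 8, 15.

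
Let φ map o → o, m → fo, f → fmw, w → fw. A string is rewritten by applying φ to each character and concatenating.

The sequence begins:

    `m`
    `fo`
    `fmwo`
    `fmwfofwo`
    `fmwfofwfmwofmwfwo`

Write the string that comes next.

Replace each of the 17 characters of fmwfofwfmwofmwfwo in place — fmw fo fw fmw o fmw fw fmw fo fw o fmw fo fw fmw fw o — and concatenate.

fmwfofwfmwofmwfwfmwfofwofmwfofwfmwfwo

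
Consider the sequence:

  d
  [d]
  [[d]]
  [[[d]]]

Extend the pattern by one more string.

Each term wraps the previous one in [ on the left and ] on the right.
So the next term is [·[[[d]]]·].

[[[[d]]]]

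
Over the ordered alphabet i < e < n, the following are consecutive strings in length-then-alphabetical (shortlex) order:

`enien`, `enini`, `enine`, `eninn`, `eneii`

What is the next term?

eneie

Find the rightmost character of eneii below n, bump it to the next letter, and reset everything to its right to i.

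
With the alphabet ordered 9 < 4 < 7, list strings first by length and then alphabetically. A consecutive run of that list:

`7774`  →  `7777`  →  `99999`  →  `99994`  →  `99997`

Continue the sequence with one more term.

Treat 99997 as a base-3 numeral over the given alphabet and add one, carrying through any trailing 7's.

99949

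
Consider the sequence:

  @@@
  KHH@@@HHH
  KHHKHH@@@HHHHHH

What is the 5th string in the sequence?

KHHKHHKHHKHH@@@HHHHHHHHHHHH

Every step adds KHH to the front and HHH to the end of the previous string.
From KHHKHH@@@HHHHHH, 2 further steps: KHHKHH@@@HHHHHH → KHHKHHKHH@@@HHHHHHHHH → (answer).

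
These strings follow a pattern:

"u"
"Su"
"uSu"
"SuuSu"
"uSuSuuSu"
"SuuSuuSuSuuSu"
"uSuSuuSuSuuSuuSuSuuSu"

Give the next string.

SuuSuuSuSuuSuuSuSuuSuSuuSuuSuSuuSu

From term 3 onward, concatenate the second-to-last term with the last: u·Su = uSu, Su·uSu = SuuSu, …
So term 8 is SuuSuuSuSuuSu·uSuSuuSuSuuSuuSuSuuSu.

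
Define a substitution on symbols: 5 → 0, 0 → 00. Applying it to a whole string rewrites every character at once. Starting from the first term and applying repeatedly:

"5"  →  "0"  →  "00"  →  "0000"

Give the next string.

Rewriting each symbol of 0000: 0→00, 0→00, 0→00, 0→00, which concatenates to 00 00 00 00.

00000000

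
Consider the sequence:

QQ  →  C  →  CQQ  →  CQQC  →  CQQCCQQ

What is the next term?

CQQCCQQCQQC

From term 3 onward, concatenate the last term with the second-to-last: C·QQ = CQQ, CQQ·C = CQQC, …
The next term joins CQQCCQQ and CQQC.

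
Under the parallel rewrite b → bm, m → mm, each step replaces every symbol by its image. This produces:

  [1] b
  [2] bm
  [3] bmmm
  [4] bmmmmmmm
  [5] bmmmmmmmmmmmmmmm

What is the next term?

φ(bmmmmmmmmmmmmmmm) expands symbol-by-symbol to bm mm mm mm mm mm mm mm mm mm mm mm mm mm mm mm; joining the 16 pieces gives the next term.

bmmmmmmmmmmmmmmmmmmmmmmmmmmmmmmm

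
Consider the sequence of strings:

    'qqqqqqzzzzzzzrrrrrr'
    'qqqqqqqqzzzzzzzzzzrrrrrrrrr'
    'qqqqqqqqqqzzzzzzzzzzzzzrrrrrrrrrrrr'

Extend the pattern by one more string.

qqqqqqqqqqqqzzzzzzzzzzzzzzzzrrrrrrrrrrrrrrr

The n-th term is 2n+2 q's then 3n+1 z's then 3n r's, where the shown terms are n = 2, 3, 4.
At n = 5 the blocks have lengths 12, 16, 15.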